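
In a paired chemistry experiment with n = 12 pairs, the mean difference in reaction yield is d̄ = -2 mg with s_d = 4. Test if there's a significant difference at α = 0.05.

t = d̄/(s_d/√n) = -2/(4/√12) = -1.732. df = 11, critical t = ±2.201. Fail to reject H₀.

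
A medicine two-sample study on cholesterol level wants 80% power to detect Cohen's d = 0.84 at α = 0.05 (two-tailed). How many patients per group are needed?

z_{α/2} = 1.96, z_β = Φ⁻¹(0.8) = 0.842. For large effect (d = 0.84): n per group = 2(z_{α/2} + z_β)²/d² = 2(1.96 + 0.842)²/0.84² = 22.3 → 23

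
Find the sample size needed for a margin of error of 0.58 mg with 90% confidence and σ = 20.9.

n = (z*σ/E)² = (1.645×20.9/0.58)² = 3513.7 → n = 3514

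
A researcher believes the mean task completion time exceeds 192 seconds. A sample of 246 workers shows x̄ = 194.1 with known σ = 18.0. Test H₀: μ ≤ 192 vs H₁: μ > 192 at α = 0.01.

z = 1.83. Critical value: 2.33. Fail to reject H₀.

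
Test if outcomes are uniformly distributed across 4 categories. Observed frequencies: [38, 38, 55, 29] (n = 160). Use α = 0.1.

Expected = 40 each. χ² = Σ(O-E)²/E = 8.85. df = 3, critical value = 6.251. Reject H₀.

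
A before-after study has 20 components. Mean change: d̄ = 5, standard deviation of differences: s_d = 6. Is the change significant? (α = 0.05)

t = d̄/(s_d/√n) = 5/(6/√20) = 3.727. df = 19, critical t = ±2.093. Reject H₀.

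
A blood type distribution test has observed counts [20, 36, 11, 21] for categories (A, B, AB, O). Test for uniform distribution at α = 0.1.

Expected = 22 each. χ² = Σ(O-E)²/E = 14.636. df = 3, critical value = 6.251. Reject H₀.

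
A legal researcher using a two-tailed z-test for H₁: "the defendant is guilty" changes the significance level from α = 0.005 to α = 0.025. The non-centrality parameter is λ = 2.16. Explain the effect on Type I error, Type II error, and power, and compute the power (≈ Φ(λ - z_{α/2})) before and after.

Increasing α from 0.005 to 0.025:
• Type I error rate increases (α is the Type I rate by definition).
• Critical value moves from z_{α/2} = 2.807 to 2.241, so power = Φ(λ - z_{α/2}) goes from Φ(2.16 - 2.807) = 0.259 to Φ(2.16 - 2.241) = 0.468.
• Type II error rate β = 1 - power therefore decreases (0.741 → 0.532).
Appropriate when false negatives are costly — here, acquitting a guilty person.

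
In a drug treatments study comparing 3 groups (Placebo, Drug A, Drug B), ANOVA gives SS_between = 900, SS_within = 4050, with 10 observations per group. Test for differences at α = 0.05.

df_between = 2, df_within = 27. F = MS_between/MS_within = 450.0/150.0 = 3.0. F_crit ≈ 3.354. Fail to reject H₀.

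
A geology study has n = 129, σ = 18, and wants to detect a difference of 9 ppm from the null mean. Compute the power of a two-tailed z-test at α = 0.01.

SE = σ/√n = 18/√129 = 1.585. Non-centrality λ = d/SE = 9/1.585 = 5.679. Power ≈ Φ(λ - z_{α/2}) = Φ(5.679 - 2.576) = Φ(3.103) = 0.999.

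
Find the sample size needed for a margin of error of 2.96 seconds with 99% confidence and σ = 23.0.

n = (z*σ/E)² = (2.576×23.0/2.96)² = 400.6 → n = 401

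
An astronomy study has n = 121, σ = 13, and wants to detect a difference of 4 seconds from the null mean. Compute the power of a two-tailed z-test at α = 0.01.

SE = σ/√n = 13/√121 = 1.182. Non-centrality λ = d/SE = 4/1.182 = 3.385. Power ≈ Φ(λ - z_{α/2}) = Φ(3.385 - 2.576) = Φ(0.809) = 0.791.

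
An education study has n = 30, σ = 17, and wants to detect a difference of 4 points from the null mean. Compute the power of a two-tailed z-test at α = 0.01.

SE = σ/√n = 17/√30 = 3.104. Non-centrality λ = d/SE = 4/3.104 = 1.289. Power ≈ Φ(λ - z_{α/2}) = Φ(1.289 - 2.576) = Φ(-1.287) = 0.099.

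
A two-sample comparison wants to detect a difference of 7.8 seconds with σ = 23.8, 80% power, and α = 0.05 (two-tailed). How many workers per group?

n per group = 2(z_α/2 + z_β)²σ²/d² = 2×(1.96 + 0.84)²×23.8²/7.8² = 146.0 → n = 146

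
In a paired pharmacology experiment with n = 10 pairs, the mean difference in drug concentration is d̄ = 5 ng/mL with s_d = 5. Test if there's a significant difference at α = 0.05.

t = d̄/(s_d/√n) = 5/(5/√10) = 3.162. df = 9, critical t = ±2.262. Reject H₀.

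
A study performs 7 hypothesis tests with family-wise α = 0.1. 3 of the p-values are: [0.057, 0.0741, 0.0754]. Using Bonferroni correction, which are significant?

Bonferroni α = 0.1/7 = 0.01429. None of the given p-values are significant.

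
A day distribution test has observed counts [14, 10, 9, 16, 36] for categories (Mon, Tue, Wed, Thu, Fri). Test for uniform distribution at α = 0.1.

Expected = 17 each. χ² = Σ(O-E)²/E = 28.471. df = 4, critical value = 7.779. Reject H₀.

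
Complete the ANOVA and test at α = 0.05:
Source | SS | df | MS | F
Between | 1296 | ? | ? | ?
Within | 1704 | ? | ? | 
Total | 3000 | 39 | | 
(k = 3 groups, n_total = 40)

df_between = 2, df_within = 37. MS_between = 648.0, MS_within = 46.05. F = 14.07, F_crit ≈ 3.252. Reject H₀.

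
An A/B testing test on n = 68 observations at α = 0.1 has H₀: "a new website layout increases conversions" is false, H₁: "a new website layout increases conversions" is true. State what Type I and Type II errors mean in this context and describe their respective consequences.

Type I (false positive): concluding that a new website layout increases conversions when it is not — rolling out a layout that doesn't actually help — wasted engineering effort. Type II (false negative): failing to conclude that a new website layout increases conversions when it is — discarding a layout that would have improved conversions — lost revenue. Which is costlier depends on domain priorities and is a judgement call rather than a statistical fact.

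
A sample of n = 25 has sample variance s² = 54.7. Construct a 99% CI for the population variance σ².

df = 24. χ²_{0.005} = 45.559, χ²_{0.995} = 9.886. CI for σ² = ((n-1)s²/χ²_{α/2}, (n-1)s²/χ²_{1-α/2}) = (24·54.7/45.559, 24·54.7/9.886) = (28.82, 132.79)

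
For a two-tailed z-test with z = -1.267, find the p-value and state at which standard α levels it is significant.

p = 2·P(Z > |-1.267|) = 2·(1 - Φ(1.267)) ≈ 0.2052. Not significant at any standard level.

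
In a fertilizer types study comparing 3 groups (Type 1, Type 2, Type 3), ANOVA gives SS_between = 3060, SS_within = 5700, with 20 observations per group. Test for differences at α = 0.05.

df_between = 2, df_within = 57. F = MS_between/MS_within = 1530.0/100.0 = 15.3. F_crit ≈ 3.159. Reject H₀. At least one mean differs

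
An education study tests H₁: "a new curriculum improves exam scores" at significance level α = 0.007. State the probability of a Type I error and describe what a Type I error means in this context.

P(Type I error) = α = 0.007. A Type I error is rejecting H₀ when H₀ is actually true (false positive) — here, concluding that a new curriculum improves exam scores when in fact this is not the case. Consequence: adopting a curriculum that gives no real benefit — disruption for nothing.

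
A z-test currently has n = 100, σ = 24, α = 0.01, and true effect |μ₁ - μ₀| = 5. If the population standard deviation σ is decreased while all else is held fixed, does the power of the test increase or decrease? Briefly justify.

Power increases: a smaller σ shrinks the standard error σ/√n, moving the sampling distribution under H₁ further from the critical value.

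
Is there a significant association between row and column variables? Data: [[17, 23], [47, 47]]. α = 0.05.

χ² = 0.633. df = 1, critical = 3.841. Fail to reject H₀. No evidence of dependence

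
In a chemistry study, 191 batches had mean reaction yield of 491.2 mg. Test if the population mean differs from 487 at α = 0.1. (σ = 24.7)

z = (x̄ - μ₀)/(σ/√n) = (491.2 - 487)/(24.7/√191) = 2.35. Critical value: ±1.645. Since |2.35| > 1.645, Reject H₀.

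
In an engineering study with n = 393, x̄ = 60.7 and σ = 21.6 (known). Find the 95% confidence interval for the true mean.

CI = x̄ ± z*(σ/√n) = 60.7 ± 1.96(21.6/√393) = 60.7 ± 2.14 = (58.56, 62.84)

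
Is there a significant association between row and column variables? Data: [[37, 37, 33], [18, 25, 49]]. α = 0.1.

χ² = 10.94. df = 2, critical = 4.605. Reject H₀. Variables are dependent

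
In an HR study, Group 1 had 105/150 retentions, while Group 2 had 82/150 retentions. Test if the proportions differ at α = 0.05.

p̂₁ = 0.7, p̂₂ = 0.547, pooled p̂ = 0.623. z = 2.74. Critical: ±1.96. Reject H₀.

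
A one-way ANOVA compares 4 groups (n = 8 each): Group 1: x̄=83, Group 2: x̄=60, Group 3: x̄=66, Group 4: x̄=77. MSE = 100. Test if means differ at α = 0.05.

Grand mean = 71.5. SS_between = 2600.0, MS_between = 866.67. F = 8.667, F_crit ≈ 2.947. Reject H₀.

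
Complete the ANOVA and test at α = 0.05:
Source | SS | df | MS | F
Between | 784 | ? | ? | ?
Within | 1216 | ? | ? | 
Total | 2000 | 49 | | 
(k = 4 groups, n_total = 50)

df_between = 3, df_within = 46. MS_between = 261.33, MS_within = 26.43. F = 9.886, F_crit ≈ 2.807. Reject H₀.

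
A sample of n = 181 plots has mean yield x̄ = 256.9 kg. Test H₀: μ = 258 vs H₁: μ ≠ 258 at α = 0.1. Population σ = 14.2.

z = (x̄ - μ₀)/(σ/√n) = (256.9 - 258)/(14.2/√181) = -1.042. Critical value: ±1.645. Since |-1.042| ≤ 1.645, Fail to reject H₀.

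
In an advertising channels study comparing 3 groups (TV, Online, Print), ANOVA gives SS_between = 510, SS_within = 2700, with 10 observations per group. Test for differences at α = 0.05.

df_between = 2, df_within = 27. F = MS_between/MS_within = 255.0/100.0 = 2.55. F_crit ≈ 3.354. Fail to reject H₀.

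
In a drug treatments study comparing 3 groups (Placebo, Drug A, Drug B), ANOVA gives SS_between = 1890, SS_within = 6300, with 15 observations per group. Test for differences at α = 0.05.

df_between = 2, df_within = 42. F = MS_between/MS_within = 945.0/150.0 = 6.3. F_crit ≈ 3.22. Reject H₀. At least one mean differs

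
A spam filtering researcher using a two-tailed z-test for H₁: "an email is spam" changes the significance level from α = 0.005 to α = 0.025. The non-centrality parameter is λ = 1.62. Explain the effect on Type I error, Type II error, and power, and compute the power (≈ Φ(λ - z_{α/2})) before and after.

Increasing α from 0.005 to 0.025:
• Type I error rate increases (α is the Type I rate by definition).
• Critical value moves from z_{α/2} = 2.807 to 2.241, so power = Φ(λ - z_{α/2}) goes from Φ(1.62 - 2.807) = 0.118 to Φ(1.62 - 2.241) = 0.267.
• Type II error rate β = 1 - power therefore decreases (0.882 → 0.733).
Appropriate when false negatives are costly — here, a spam email lands in the inbox.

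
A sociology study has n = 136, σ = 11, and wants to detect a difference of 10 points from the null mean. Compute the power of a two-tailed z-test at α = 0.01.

SE = σ/√n = 11/√136 = 0.943. Non-centrality λ = d/SE = 10/0.943 = 10.602. Power ≈ Φ(λ - z_{α/2}) = Φ(10.602 - 2.576) = Φ(8.026) = 1.0.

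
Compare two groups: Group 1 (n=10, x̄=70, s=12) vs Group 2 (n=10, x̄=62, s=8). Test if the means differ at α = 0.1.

Pooled sp = 10.2. t = 1.754, df = 18. Critical t = ±1.734. Reject H₀.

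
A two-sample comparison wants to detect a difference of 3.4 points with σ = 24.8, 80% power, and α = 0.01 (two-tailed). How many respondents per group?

n per group = 2(z_α/2 + z_β)²σ²/d² = 2×(2.576 + 0.84)²×24.8²/3.4² = 1241.7 → n = 1242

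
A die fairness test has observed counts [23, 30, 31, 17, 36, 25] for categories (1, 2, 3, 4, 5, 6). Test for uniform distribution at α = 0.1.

Expected = 27 each. χ² = Σ(O-E)²/E = 8.37. df = 5, critical value = 9.236. Fail to reject H₀.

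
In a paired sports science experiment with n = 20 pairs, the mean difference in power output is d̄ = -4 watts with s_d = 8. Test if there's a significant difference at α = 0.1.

t = d̄/(s_d/√n) = -4/(8/√20) = -2.236. df = 19, critical t = ±1.729. Reject H₀.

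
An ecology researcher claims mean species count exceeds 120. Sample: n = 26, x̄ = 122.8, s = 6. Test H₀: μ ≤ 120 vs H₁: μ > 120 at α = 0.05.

t = (122.8 - 120)/(6/√26) = 2.38, df = 25. Critical t = 1.708. Reject H₀.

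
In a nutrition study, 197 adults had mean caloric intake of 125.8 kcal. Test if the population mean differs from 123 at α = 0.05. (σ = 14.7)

z = (x̄ - μ₀)/(σ/√n) = (125.8 - 123)/(14.7/√197) = 2.673. Critical value: ±1.96. Since |2.673| > 1.96, Reject H₀.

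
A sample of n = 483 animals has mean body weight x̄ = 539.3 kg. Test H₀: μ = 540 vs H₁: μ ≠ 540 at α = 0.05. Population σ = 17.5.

z = (x̄ - μ₀)/(σ/√n) = (539.3 - 540)/(17.5/√483) = -0.879. Critical value: ±1.96. Since |-0.879| ≤ 1.96, Fail to reject H₀.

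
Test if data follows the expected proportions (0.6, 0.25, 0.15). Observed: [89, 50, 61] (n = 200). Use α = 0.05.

Expected: [120.0, 50.0, 30.0]. χ² = 40.042. df = 2, critical = 5.991. Reject H₀.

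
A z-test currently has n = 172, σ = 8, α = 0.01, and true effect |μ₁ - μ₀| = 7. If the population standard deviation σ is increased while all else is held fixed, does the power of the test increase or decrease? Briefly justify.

Power decreases: a larger σ inflates the standard error σ/√n, pulling the sampling distribution under H₁ back toward the critical value.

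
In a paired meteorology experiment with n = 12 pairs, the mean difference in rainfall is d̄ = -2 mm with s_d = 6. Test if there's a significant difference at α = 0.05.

t = d̄/(s_d/√n) = -2/(6/√12) = -1.155. df = 11, critical t = ±2.201. Fail to reject H₀.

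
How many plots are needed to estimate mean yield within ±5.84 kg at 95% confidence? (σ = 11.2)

n = (z*σ/E)² = (1.96×11.2/5.84)² = 14.1 → n = 15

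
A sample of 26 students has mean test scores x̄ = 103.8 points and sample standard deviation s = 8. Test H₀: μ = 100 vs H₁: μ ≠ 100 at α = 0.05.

t = (x̄ - μ₀)/(s/√n) = (103.8 - 100)/(8/√26) = 2.422. df = 25, critical t = ±2.06. Reject H₀.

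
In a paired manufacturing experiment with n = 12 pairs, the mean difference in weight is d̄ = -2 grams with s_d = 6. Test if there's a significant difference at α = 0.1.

t = d̄/(s_d/√n) = -2/(6/√12) = -1.155. df = 11, critical t = ±1.796. Fail to reject H₀.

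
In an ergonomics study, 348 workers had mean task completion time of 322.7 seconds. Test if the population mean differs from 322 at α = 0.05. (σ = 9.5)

z = (x̄ - μ₀)/(σ/√n) = (322.7 - 322)/(9.5/√348) = 1.375. Critical value: ±1.96. Since |1.375| ≤ 1.96, Fail to reject H₀.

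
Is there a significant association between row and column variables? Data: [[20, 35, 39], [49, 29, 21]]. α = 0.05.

χ² = 18.033. df = 2, critical = 5.991. Reject H₀. Variables are dependent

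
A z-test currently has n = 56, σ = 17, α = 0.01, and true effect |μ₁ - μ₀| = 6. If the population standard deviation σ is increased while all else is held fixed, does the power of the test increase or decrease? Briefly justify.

Power decreases: a larger σ inflates the standard error σ/√n, pulling the sampling distribution under H₁ back toward the critical value.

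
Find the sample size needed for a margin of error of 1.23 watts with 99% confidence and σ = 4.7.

n = (z*σ/E)² = (2.576×4.7/1.23)² = 96.9 → n = 97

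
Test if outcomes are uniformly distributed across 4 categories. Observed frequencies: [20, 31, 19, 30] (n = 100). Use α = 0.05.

Expected = 25 each. χ² = Σ(O-E)²/E = 4.88. df = 3, critical value = 7.815. Fail to reject H₀.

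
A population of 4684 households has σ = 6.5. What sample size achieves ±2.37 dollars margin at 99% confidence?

Without FPC: n₀ = (2.576×6.5/2.37)² = 49.914. With FPC: n = n₀N/(n₀+N-1) = 49.4 → n = 50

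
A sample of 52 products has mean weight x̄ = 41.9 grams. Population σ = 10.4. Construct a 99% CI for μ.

CI = x̄ ± z*(σ/√n) = 41.9 ± 2.576(10.4/√52) = 41.9 ± 3.72 = (38.18, 45.62)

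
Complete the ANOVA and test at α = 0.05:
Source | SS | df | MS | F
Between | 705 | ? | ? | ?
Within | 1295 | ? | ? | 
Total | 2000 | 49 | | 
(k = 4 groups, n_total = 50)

df_between = 3, df_within = 46. MS_between = 235.0, MS_within = 28.15. F = 8.347, F_crit ≈ 2.807. Reject H₀.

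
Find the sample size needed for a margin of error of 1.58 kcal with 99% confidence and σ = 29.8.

n = (z*σ/E)² = (2.576×29.8/1.58)² = 2360.5 → n = 2361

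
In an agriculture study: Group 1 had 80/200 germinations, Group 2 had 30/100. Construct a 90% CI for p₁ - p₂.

p̂₁ = 0.4, p̂₂ = 0.3. Difference = 0.1. CI = (0.006, 0.194)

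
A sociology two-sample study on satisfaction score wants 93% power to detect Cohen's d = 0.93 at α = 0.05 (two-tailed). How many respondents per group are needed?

z_{α/2} = 1.96, z_β = Φ⁻¹(0.93) = 1.476. For large effect (d = 0.93): n per group = 2(z_{α/2} + z_β)²/d² = 2(1.96 + 1.476)²/0.93² = 27.3 → 28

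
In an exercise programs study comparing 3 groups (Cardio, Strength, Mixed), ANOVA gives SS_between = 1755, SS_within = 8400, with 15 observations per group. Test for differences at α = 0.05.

df_between = 2, df_within = 42. F = MS_between/MS_within = 877.5/200.0 = 4.388. F_crit ≈ 3.22. Reject H₀. At least one mean differs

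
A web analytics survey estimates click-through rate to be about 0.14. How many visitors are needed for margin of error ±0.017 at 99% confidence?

n = z²p(1-p)/E² = 2.576²×0.14×0.86/0.017² = 2764.5 → n = 2765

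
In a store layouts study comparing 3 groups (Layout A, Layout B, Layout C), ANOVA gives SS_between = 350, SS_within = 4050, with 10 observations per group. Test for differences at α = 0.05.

df_between = 2, df_within = 27. F = MS_between/MS_within = 175.0/150.0 = 1.167. F_crit ≈ 3.354. Fail to reject H₀.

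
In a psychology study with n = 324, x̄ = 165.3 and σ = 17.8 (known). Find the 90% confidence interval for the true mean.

CI = x̄ ± z*(σ/√n) = 165.3 ± 1.645(17.8/√324) = 165.3 ± 1.63 = (163.67, 166.93)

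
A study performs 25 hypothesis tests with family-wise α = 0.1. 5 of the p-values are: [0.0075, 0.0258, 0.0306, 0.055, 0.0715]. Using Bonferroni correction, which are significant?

Bonferroni α = 0.1/25 = 0.004. None of the given p-values are significant.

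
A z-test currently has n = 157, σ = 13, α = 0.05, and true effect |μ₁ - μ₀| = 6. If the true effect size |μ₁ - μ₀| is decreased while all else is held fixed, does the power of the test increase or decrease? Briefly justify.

Power decreases: a smaller true effect decreases the non-centrality λ = |μ₁ - μ₀|/(σ/√n).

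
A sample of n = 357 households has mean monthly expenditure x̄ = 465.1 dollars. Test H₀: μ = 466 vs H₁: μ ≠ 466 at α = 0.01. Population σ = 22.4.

z = (x̄ - μ₀)/(σ/√n) = (465.1 - 466)/(22.4/√357) = -0.759. Critical value: ±2.576. Since |-0.759| ≤ 2.576, Fail to reject H₀.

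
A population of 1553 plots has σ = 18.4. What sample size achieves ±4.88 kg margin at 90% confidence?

Without FPC: n₀ = (1.645×18.4/4.88)² = 38.47. With FPC: n = n₀N/(n₀+N-1) = 37.6 → n = 38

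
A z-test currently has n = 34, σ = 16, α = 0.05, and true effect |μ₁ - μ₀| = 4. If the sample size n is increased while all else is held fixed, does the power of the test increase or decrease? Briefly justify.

Power increases: a larger n shrinks the standard error σ/√n, moving the sampling distribution under H₁ further from the critical value.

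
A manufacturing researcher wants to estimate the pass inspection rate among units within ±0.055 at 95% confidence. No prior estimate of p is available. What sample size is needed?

Conservative approach: use p = 0.5 (maximizes p(1-p) = 0.25). n = z²(0.25)/E² = 1.96²×0.25/0.055² = 317.5 → n = 318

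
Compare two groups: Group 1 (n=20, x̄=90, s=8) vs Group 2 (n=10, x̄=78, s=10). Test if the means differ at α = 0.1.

Pooled sp = 8.69. t = 3.564, df = 28. Critical t = ±1.701. Reject H₀.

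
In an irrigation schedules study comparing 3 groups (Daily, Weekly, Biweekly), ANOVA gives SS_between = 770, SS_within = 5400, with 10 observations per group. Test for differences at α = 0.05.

df_between = 2, df_within = 27. F = MS_between/MS_within = 385.0/200.0 = 1.925. F_crit ≈ 3.354. Fail to reject H₀.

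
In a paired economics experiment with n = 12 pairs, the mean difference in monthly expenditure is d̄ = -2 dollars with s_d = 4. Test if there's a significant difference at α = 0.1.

t = d̄/(s_d/√n) = -2/(4/√12) = -1.732. df = 11, critical t = ±1.796. Fail to reject H₀.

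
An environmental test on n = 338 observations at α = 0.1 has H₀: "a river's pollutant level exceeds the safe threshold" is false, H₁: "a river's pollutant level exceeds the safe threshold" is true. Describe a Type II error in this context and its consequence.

Type II error: failing to reject H₀ when it is false — concluding that a river's pollutant level exceeds the safe threshold is not supported when in fact it is. Consequence: allowing unsafe pollution to continue.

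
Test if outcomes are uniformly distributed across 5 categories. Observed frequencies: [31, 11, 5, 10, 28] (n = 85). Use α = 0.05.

Expected = 17 each. χ² = Σ(O-E)²/E = 32.118. df = 4, critical value = 9.488. Reject H₀.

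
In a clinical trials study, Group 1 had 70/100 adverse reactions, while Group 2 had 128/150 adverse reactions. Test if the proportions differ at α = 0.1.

p̂₁ = 0.7, p̂₂ = 0.853, pooled p̂ = 0.792. z = -2.926. Critical: ±1.645. Reject H₀.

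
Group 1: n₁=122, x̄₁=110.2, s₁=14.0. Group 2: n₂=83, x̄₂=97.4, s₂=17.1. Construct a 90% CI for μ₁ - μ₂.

Difference = 12.8. SE = √(14.0²/122 + 17.1²/83) = 2.265. CI = (9.07, 16.53)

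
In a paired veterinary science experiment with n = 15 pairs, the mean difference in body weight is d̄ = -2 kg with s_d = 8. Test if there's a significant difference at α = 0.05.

t = d̄/(s_d/√n) = -2/(8/√15) = -0.968. df = 14, critical t = ±2.145. Fail to reject H₀.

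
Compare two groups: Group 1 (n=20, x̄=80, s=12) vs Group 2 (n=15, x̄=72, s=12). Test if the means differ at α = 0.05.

Pooled sp = 12.0. t = 1.952, df = 33. Critical t = ±2.035. Fail to reject H₀.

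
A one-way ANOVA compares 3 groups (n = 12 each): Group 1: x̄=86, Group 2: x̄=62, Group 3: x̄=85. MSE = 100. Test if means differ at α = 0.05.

Grand mean = 77.67. SS_between = 4424.0, MS_between = 2212.0. F = 22.12, F_crit ≈ 3.285. Reject H₀.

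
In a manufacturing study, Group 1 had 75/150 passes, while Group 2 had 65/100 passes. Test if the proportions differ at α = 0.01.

p̂₁ = 0.5, p̂₂ = 0.65, pooled p̂ = 0.56. z = -2.341. Critical: ±2.576. Fail to reject H₀.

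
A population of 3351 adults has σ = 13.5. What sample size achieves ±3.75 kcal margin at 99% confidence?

Without FPC: n₀ = (2.576×13.5/3.75)² = 86.0. With FPC: n = n₀N/(n₀+N-1) = 83.9 → n = 84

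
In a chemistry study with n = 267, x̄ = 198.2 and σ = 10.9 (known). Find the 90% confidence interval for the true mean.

CI = x̄ ± z*(σ/√n) = 198.2 ± 1.645(10.9/√267) = 198.2 ± 1.1 = (197.1, 199.3)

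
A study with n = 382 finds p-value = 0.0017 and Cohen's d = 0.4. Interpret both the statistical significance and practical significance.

Statistically significant (p = 0.0017 < 0.05). Cohen's d = 0.4 indicates a small effect size. Both statistical and practical significance should be considered.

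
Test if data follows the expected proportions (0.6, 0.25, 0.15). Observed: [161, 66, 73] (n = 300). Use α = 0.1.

Expected: [180.0, 75.0, 45.0]. χ² = 20.508. df = 2, critical = 4.605. Reject H₀.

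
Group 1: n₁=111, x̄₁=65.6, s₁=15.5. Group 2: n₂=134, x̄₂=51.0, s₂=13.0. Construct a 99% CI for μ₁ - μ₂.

Difference = 14.6. SE = √(15.5²/111 + 13.0²/134) = 1.851. CI = (9.83, 19.37)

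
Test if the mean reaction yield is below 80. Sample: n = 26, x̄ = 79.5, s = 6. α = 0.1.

t = (79.5 - 80)/(6/√26) = -0.425, df = 25. Critical t = -1.316. Fail to reject H₀.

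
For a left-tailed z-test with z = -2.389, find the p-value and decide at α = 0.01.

p = P(Z < -2.389) = Φ(-2.389) ≈ 0.0084. Since p < 0.01, reject H₀ (significant) at α = 0.01.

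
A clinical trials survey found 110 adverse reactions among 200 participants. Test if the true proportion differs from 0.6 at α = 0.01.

p̂ = 0.55, p₀ = 0.6. z = (p̂ - p₀)/√(p₀(1-p₀)/n) = -1.443. Critical: ±2.576. Fail to reject H₀.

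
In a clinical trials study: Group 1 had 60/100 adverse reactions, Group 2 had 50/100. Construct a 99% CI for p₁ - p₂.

p̂₁ = 0.6, p̂₂ = 0.5. Difference = 0.1. CI = (-0.08, 0.28)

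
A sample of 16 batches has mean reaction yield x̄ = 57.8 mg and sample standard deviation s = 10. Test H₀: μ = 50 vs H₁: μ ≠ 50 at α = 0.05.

t = (x̄ - μ₀)/(s/√n) = (57.8 - 50)/(10/√16) = 3.12. df = 15, critical t = ±2.131. Reject H₀.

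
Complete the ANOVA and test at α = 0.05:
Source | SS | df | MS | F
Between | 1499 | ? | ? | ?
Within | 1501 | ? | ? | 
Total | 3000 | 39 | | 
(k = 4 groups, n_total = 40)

df_between = 3, df_within = 36. MS_between = 499.67, MS_within = 41.69. F = 11.984, F_crit ≈ 2.866. Reject H₀.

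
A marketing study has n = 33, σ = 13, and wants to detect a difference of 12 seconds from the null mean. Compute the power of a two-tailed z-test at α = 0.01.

SE = σ/√n = 13/√33 = 2.263. Non-centrality λ = d/SE = 12/2.263 = 5.303. Power ≈ Φ(λ - z_{α/2}) = Φ(5.303 - 2.576) = Φ(2.727) = 0.997.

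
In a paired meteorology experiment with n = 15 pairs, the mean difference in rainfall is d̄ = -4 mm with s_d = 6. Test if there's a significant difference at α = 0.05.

t = d̄/(s_d/√n) = -4/(6/√15) = -2.582. df = 14, critical t = ±2.145. Reject H₀.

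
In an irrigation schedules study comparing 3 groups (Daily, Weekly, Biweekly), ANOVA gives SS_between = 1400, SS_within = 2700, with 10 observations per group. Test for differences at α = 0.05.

df_between = 2, df_within = 27. F = MS_between/MS_within = 700.0/100.0 = 7.0. F_crit ≈ 3.354. Reject H₀. At least one mean differs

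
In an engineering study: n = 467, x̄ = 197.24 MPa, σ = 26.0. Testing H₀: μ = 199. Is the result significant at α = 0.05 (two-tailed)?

z = (197.24 - 199)/(26.0/√467) = -1.463. Since |z| ≤ 1.96, not significant at α = 0.05.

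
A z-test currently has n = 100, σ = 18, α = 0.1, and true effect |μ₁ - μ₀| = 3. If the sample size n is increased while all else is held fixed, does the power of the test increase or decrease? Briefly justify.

Power increases: a larger n shrinks the standard error σ/√n, moving the sampling distribution under H₁ further from the critical value.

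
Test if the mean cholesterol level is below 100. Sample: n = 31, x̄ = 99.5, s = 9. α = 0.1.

t = (99.5 - 100)/(9/√31) = -0.309, df = 30. Critical t = -1.31. Fail to reject H₀.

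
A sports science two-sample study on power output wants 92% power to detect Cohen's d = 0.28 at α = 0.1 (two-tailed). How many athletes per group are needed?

z_{α/2} = 1.645, z_β = Φ⁻¹(0.92) = 1.405. For small effect (d = 0.28): n per group = 2(z_{α/2} + z_β)²/d² = 2(1.645 + 1.405)²/0.28² = 237.3 → 238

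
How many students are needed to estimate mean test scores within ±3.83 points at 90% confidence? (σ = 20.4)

n = (z*σ/E)² = (1.645×20.4/3.83)² = 76.8 → n = 77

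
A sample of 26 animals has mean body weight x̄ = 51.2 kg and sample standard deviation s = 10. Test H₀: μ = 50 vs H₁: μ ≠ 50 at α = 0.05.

t = (x̄ - μ₀)/(s/√n) = (51.2 - 50)/(10/√26) = 0.612. df = 25, critical t = ±2.06. Fail to reject H₀.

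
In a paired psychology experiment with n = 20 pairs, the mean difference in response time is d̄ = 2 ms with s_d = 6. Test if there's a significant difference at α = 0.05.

t = d̄/(s_d/√n) = 2/(6/√20) = 1.491. df = 19, critical t = ±2.093. Fail to reject H₀.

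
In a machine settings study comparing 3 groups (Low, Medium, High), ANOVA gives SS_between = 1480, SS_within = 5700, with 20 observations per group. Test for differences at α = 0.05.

df_between = 2, df_within = 57. F = MS_between/MS_within = 740.0/100.0 = 7.4. F_crit ≈ 3.159. Reject H₀. At least one mean differs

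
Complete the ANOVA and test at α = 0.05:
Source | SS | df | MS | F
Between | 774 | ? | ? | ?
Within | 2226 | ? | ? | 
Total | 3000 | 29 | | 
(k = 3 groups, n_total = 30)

df_between = 2, df_within = 27. MS_between = 387.0, MS_within = 82.44. F = 4.694, F_crit ≈ 3.354. Reject H₀.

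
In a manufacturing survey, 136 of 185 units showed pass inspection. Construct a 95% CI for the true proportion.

p̂ = 0.735. CI = p̂ ± z*√(p̂(1-p̂)/n) = (0.672, 0.799)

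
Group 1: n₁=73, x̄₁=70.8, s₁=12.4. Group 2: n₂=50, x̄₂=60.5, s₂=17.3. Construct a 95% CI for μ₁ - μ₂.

Difference = 10.3. SE = √(12.4²/73 + 17.3²/50) = 2.845. CI = (4.72, 15.88)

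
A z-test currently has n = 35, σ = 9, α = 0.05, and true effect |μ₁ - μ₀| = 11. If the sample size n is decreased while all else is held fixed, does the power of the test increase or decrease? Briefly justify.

Power decreases: a smaller n inflates the standard error σ/√n, pulling the sampling distribution under H₁ back toward the critical value.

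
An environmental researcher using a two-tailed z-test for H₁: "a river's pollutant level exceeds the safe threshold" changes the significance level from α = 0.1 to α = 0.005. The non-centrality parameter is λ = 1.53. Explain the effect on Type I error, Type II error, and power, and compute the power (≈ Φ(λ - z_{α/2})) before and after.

Decreasing α from 0.1 to 0.005:
• Type I error rate decreases (α is the Type I rate by definition).
• Critical value moves from z_{α/2} = 1.645 to 2.807, so power = Φ(λ - z_{α/2}) goes from Φ(1.53 - 1.645) = 0.454 to Φ(1.53 - 2.807) = 0.101.
• Type II error rate β = 1 - power therefore increases (0.546 → 0.899).
Appropriate when false positives are costly — here, shutting down a compliant factory unnecessarily.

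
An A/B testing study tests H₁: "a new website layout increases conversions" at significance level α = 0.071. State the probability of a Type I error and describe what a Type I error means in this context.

P(Type I error) = α = 0.071. A Type I error is rejecting H₀ when H₀ is actually true (false positive) — here, concluding that a new website layout increases conversions when in fact this is not the case. Consequence: rolling out a layout that doesn't actually help — wasted engineering effort.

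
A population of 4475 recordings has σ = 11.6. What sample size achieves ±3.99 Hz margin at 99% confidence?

Without FPC: n₀ = (2.576×11.6/3.99)² = 56.087. With FPC: n = n₀N/(n₀+N-1) = 55.4 → n = 56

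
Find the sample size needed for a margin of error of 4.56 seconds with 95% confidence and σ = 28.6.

n = (z*σ/E)² = (1.96×28.6/4.56)² = 151.1 → n = 152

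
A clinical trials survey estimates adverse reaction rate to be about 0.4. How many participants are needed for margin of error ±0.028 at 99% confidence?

n = z²p(1-p)/E² = 2.576²×0.4×0.6/0.028² = 2031.4 → n = 2032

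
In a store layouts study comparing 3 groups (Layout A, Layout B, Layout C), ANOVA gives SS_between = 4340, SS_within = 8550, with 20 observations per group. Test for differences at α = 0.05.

df_between = 2, df_within = 57. F = MS_between/MS_within = 2170.0/150.0 = 14.467. F_crit ≈ 3.159. Reject H₀. At least one mean differs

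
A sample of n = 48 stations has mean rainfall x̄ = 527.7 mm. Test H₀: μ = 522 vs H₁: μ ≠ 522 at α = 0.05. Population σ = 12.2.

z = (x̄ - μ₀)/(σ/√n) = (527.7 - 522)/(12.2/√48) = 3.237. Critical value: ±1.96. Since |3.237| > 1.96, Reject H₀.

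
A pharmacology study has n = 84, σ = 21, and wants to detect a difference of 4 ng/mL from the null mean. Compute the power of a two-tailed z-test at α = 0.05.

SE = σ/√n = 21/√84 = 2.291. Non-centrality λ = d/SE = 4/2.291 = 1.746. Power ≈ Φ(λ - z_{α/2}) = Φ(1.746 - 1.96) = Φ(-0.214) = 0.415.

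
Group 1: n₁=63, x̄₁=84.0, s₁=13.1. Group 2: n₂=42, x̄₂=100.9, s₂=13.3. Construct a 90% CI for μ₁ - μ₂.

Difference = -16.9. SE = √(13.1²/63 + 13.3²/42) = 2.634. CI = (-21.23, -12.57)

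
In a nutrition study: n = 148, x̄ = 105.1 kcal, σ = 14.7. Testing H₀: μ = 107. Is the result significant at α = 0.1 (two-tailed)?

z = (105.1 - 107)/(14.7/√148) = -1.572. Since |z| ≤ 1.645, not significant at α = 0.1.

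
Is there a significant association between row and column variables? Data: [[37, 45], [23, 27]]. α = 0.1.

χ² = 0.01. df = 1, critical = 2.706. Fail to reject H₀. No evidence of dependence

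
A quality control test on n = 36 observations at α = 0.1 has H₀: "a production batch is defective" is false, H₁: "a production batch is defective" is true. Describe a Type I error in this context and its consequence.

Type I error: rejecting H₀ when it is true — concluding that a production batch is defective when in fact it is not. Consequence: scrapping a good batch — wasted material and cost for no reason.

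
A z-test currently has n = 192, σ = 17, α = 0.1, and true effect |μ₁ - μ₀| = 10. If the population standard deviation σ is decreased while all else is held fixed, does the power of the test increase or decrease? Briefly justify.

Power increases: a smaller σ shrinks the standard error σ/√n, moving the sampling distribution under H₁ further from the critical value.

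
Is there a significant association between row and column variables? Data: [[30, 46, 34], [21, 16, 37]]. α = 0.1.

χ² = 9.553. df = 2, critical = 4.605. Reject H₀. Variables are dependent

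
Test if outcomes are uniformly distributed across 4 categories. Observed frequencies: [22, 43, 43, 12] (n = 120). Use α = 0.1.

Expected = 30 each. χ² = Σ(O-E)²/E = 24.2. df = 3, critical value = 6.251. Reject H₀.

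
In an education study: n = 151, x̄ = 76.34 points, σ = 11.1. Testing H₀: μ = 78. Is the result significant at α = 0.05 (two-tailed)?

z = (76.34 - 78)/(11.1/√151) = -1.838. Since |z| ≤ 1.96, not significant at α = 0.05.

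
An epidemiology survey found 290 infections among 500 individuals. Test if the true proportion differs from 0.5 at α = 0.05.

p̂ = 0.58, p₀ = 0.5. z = (p̂ - p₀)/√(p₀(1-p₀)/n) = 3.578. Critical: ±1.96. Reject H₀.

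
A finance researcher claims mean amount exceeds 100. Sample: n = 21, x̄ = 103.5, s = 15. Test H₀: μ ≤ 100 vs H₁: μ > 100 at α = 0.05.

t = (103.5 - 100)/(15/√21) = 1.069, df = 20. Critical t = 1.725. Fail to reject H₀.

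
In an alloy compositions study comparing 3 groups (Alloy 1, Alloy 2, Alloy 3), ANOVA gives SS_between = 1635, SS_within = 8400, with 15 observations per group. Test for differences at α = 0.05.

df_between = 2, df_within = 42. F = MS_between/MS_within = 817.5/200.0 = 4.088. F_crit ≈ 3.22. Reject H₀. At least one mean differs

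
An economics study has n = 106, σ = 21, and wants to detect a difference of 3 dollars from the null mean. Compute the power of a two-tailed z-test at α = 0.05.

SE = σ/√n = 21/√106 = 2.04. Non-centrality λ = d/SE = 3/2.04 = 1.471. Power ≈ Φ(λ - z_{α/2}) = Φ(1.471 - 1.96) = Φ(-0.489) = 0.312.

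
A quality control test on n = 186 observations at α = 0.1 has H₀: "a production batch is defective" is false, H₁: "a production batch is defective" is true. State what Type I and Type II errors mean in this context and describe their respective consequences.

Type I (false positive): concluding that a production batch is defective when it is not — scrapping a good batch — wasted material and cost for no reason. Type II (false negative): failing to conclude that a production batch is defective when it is — shipping a defective batch — faulty products reach customers. Which is costlier depends on domain priorities and is a judgement call rather than a statistical fact.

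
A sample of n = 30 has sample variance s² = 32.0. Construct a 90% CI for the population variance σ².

df = 29. χ²_{0.05} = 42.557, χ²_{0.95} = 17.708. CI for σ² = ((n-1)s²/χ²_{α/2}, (n-1)s²/χ²_{1-α/2}) = (29·32.0/42.557, 29·32.0/17.708) = (21.81, 52.41)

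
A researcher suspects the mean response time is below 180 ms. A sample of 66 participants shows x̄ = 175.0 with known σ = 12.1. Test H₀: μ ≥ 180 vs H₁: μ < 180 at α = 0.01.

z = -3.357. Critical value: -2.33. Reject H₀.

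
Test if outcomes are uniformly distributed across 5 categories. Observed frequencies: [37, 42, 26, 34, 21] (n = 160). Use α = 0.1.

Expected = 32 each. χ² = Σ(O-E)²/E = 8.938. df = 4, critical value = 7.779. Reject H₀.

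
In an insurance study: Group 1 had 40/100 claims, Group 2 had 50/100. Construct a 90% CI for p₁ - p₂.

p̂₁ = 0.4, p̂₂ = 0.5. Difference = -0.1. CI = (-0.215, 0.015)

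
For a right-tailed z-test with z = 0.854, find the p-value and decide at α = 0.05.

p = P(Z > 0.854) = 1 - Φ(0.854) ≈ 0.1966. Since p ≥ 0.05, fail to reject H₀ (not significant) at α = 0.05.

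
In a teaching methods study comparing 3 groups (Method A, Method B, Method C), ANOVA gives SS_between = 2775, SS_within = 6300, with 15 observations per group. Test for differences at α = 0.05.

df_between = 2, df_within = 42. F = MS_between/MS_within = 1387.5/150.0 = 9.25. F_crit ≈ 3.22. Reject H₀. At least one mean differs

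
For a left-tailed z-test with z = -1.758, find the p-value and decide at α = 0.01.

p = P(Z < -1.758) = Φ(-1.758) ≈ 0.0394. Since p ≥ 0.01, fail to reject H₀ (not significant) at α = 0.01.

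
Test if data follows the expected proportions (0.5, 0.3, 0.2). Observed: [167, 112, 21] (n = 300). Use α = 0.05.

Expected: [150.0, 90.0, 60.0]. χ² = 32.654. df = 2, critical = 5.991. Reject H₀.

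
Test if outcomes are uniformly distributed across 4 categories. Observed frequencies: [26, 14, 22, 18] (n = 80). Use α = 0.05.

Expected = 20 each. χ² = Σ(O-E)²/E = 4.0. df = 3, critical value = 7.815. Fail to reject H₀.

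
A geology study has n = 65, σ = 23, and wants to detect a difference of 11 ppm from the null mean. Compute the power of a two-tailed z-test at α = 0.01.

SE = σ/√n = 23/√65 = 2.853. Non-centrality λ = d/SE = 11/2.853 = 3.856. Power ≈ Φ(λ - z_{α/2}) = Φ(3.856 - 2.576) = Φ(1.28) = 0.9.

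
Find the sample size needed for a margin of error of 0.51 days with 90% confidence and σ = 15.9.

n = (z*σ/E)² = (1.645×15.9/0.51)² = 2630.2 → n = 2631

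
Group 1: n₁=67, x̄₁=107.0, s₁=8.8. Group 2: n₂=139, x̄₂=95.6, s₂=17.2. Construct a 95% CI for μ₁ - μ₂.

Difference = 11.4. SE = √(8.8²/67 + 17.2²/139) = 1.812. CI = (7.85, 14.95)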